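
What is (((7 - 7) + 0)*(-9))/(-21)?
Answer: 0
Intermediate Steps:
(((7 - 7) + 0)*(-9))/(-21) = ((0 + 0)*(-9))*(-1/21) = (0*(-9))*(-1/21) = 0*(-1/21) = 0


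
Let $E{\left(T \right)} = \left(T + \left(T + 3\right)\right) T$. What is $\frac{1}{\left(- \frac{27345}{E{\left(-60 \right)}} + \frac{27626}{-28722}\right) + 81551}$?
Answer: $\frac{2240316}{182689128587} \approx 1.2263 \cdot 10^{-5}$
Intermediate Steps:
$E{\left(T \right)} = T \left(3 + 2 T\right)$ ($E{\left(T \right)} = \left(T + \left(3 + T\right)\right) T = \left(3 + 2 T\right) T = T \left(3 + 2 T\right)$)
$\frac{1}{\left(- \frac{27345}{E{\left(-60 \right)}} + \frac{27626}{-28722}\right) + 81551} = \frac{1}{\left(- \frac{27345}{\left(-60\right) \left(3 + 2 \left(-60\right)\right)} + \frac{27626}{-28722}\right) + 81551} = \frac{1}{\left(- \frac{27345}{\left(-60\right) \left(3 - 120\right)} + 27626 \left(- \frac{1}{28722}\right)\right) + 81551} = \frac{1}{\left(- \frac{27345}{\left(-60\right) \left(-117\right)} - \frac{13813}{14361}\right) + 81551} = \frac{1}{\left(- \frac{27345}{7020} - \frac{13813}{14361}\right) + 81551} = \frac{1}{\left(\left(-27345\right) \frac{1}{7020} - \frac{13813}{14361}\right) + 81551} = \frac{1}{\left(- \frac{1823}{468} - \frac{13813}{14361}\right) + 81551} = \frac{1}{- \frac{10881529}{2240316} + 81551} = \frac{1}{\frac{182689128587}{2240316}} = \frac{2240316}{182689128587}$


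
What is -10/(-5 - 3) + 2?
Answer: 13/4 ≈ 3.2500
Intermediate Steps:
-10/(-5 - 3) + 2 = -10/(-8) + 2 = -1/8*(-10) + 2 = 5/4 + 2 = 13/4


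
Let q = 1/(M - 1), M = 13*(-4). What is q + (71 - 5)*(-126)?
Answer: -440749/53 ≈ -8316.0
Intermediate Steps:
M = -52
q = -1/53 (q = 1/(-52 - 1) = 1/(-53) = -1/53 ≈ -0.018868)
q + (71 - 5)*(-126) = -1/53 + (71 - 5)*(-126) = -1/53 + 66*(-126) = -1/53 - 8316 = -440749/53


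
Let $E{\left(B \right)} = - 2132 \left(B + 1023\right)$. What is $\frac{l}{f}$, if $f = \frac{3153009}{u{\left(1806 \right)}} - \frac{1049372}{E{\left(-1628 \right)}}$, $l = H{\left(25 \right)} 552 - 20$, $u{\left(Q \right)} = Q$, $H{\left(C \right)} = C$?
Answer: $\frac{2675027755400}{338753751909} \approx 7.8967$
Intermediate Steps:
$E{\left(B \right)} = -2181036 - 2132 B$ ($E{\left(B \right)} = - 2132 \left(1023 + B\right) = -2181036 - 2132 B$)
$l = 13780$ ($l = 25 \cdot 552 - 20 = 13800 - 20 = 13780$)
$f = \frac{338753751909}{194123930}$ ($f = \frac{3153009}{1806} - \frac{1049372}{-2181036 - -3470896} = 3153009 \cdot \frac{1}{1806} - \frac{1049372}{-2181036 + 3470896} = \frac{1051003}{602} - \frac{1049372}{1289860} = \frac{1051003}{602} - \frac{262343}{322465} = \frac{338753751909}{194123930} \approx 1745.0$)
$\frac{l}{f} = \frac{13780}{\frac{338753751909}{194123930}} = 13780 \cdot \frac{194123930}{338753751909} = \frac{2675027755400}{338753751909}$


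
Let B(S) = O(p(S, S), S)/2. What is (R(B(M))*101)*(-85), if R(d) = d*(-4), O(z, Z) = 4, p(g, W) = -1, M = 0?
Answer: 68680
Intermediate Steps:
B(S) = 2 (B(S) = 4/2 = 4*(½) = 2)
R(d) = -4*d
(R(B(M))*101)*(-85) = (-4*2*101)*(-85) = -8*101*(-85) = -808*(-85) = 68680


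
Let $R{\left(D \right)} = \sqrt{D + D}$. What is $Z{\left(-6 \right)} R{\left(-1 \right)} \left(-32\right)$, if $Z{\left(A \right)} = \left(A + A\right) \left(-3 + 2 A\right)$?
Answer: $- 5760 i \sqrt{2} \approx - 8145.9 i$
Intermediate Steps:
$R{\left(D \right)} = \sqrt{2} \sqrt{D}$ ($R{\left(D \right)} = \sqrt{2 D} = \sqrt{2} \sqrt{D}$)
$Z{\left(A \right)} = 2 A \left(-3 + 2 A\right)$
$Z{\left(-6 \right)} R{\left(-1 \right)} \left(-32\right) = 2 \left(-6\right) \left(-3 + 2 \left(-6\right)\right) \sqrt{2} \sqrt{-1} \left(-32\right) = 2 \left(-6\right) \left(-3 - 12\right) \sqrt{2} i \left(-32\right) = 2 \left(-6\right) \left(-15\right) i \sqrt{2} \left(-32\right) = 180 i \sqrt{2} \left(-32\right) = - 5760 i \sqrt{2}$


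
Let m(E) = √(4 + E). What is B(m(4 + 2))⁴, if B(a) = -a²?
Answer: 10000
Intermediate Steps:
B(m(4 + 2))⁴ = (-(√(4 + (4 + 2)))²)⁴ = (-(√(4 + 6))²)⁴ = (-(√10)²)⁴ = (-1*10)⁴ = (-10)⁴ = 10000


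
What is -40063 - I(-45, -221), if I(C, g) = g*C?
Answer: -50008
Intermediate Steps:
I(C, g) = C*g
-40063 - I(-45, -221) = -40063 - (-45)*(-221) = -40063 - 1*9945 = -40063 - 9945 = -50008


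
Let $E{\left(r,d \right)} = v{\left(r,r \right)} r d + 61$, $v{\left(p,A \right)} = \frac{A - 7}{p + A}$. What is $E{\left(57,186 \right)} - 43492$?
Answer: $-38781$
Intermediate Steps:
$v{\left(p,A \right)} = \frac{-7 + A}{A + p}$
$E{\left(r,d \right)} = 61 + d \left(- \frac{7}{2} + \frac{r}{2}\right)$ ($E{\left(r,d \right)} = \frac{-7 + r}{r + r} r d + 61 = \frac{-7 + r}{2 r} r d + 61 = \left(- \frac{7}{2} + \frac{r}{2}\right) d + 61 = d \left(- \frac{7}{2} + \frac{r}{2}\right) + 61 = 61 + d \left(- \frac{7}{2} + \frac{r}{2}\right)$)
$E{\left(57,186 \right)} - 43492 = \left(61 + \frac{1}{2} \cdot 186 \left(-7 + 57\right)\right) - 43492 = \left(61 + \frac{1}{2} \cdot 186 \cdot 50\right) - 43492 = \left(61 + 4650\right) - 43492 = 4711 - 43492 = -38781$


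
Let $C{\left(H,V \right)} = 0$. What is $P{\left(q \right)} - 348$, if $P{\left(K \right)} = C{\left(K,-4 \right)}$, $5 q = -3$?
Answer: $-348$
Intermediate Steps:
$q = - \frac{3}{5}$ ($q = \frac{1}{5} \left(-3\right) = - \frac{3}{5} \approx -0.6$)
$P{\left(K \right)} = 0$
$P{\left(q \right)} - 348 = 0 - 348 = -348$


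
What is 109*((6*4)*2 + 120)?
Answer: 18312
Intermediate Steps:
109*((6*4)*2 + 120) = 109*(24*2 + 120) = 109*(48 + 120) = 109*168 = 18312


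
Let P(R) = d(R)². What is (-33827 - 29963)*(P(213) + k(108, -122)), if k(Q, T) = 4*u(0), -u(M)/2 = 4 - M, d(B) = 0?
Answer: 2041280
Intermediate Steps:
u(M) = -8 + 2*M (u(M) = -2*(4 - M) = -8 + 2*M)
k(Q, T) = -32 (k(Q, T) = 4*(-8 + 2*0) = 4*(-8 + 0) = 4*(-8) = -32)
P(R) = 0 (P(R) = 0² = 0)
(-33827 - 29963)*(P(213) + k(108, -122)) = (-33827 - 29963)*(0 - 32) = -63790*(-32) = 2041280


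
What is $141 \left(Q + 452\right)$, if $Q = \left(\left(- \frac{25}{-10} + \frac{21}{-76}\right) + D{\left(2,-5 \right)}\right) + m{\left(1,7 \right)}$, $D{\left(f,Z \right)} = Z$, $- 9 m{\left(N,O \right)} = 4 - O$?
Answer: $\frac{4817453}{76} \approx 63388.0$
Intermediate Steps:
$m{\left(N,O \right)} = - \frac{4}{9} + \frac{O}{9}$ ($m{\left(N,O \right)} = - \frac{4 - O}{9} = - \frac{4}{9} + \frac{O}{9}$)
$Q = - \frac{557}{228}$ ($Q = \left(\left(- \frac{25}{-10} + \frac{21}{-76}\right) - 5\right) + \left(- \frac{4}{9} + \frac{1}{9} \cdot 7\right) = \left(\left(\left(-25\right) \left(- \frac{1}{10}\right) + 21 \left(- \frac{1}{76}\right)\right) - 5\right) + \left(- \frac{4}{9} + \frac{7}{9}\right) = \left(\left(\frac{5}{2} - \frac{21}{76}\right) - 5\right) + \frac{1}{3} = \left(\frac{169}{76} - 5\right) + \frac{1}{3} = - \frac{211}{76} + \frac{1}{3} = - \frac{557}{228} \approx -2.443$)
$141 \left(Q + 452\right) = 141 \left(- \frac{557}{228} + 452\right) = 141 \cdot \frac{102499}{228} = \frac{4817453}{76}$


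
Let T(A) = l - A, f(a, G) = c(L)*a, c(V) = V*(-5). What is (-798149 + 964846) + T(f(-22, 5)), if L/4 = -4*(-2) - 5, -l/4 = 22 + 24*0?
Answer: 165289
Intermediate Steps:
l = -88 (l = -4*(22 + 24*0) = -4*(22 + 0) = -4*22 = -88)
L = 12 (L = 4*(-4*(-2) - 5) = 4*(8 - 5) = 4*3 = 12)
c(V) = -5*V
f(a, G) = -60*a (f(a, G) = (-5*12)*a = -60*a)
T(A) = -88 - A
(-798149 + 964846) + T(f(-22, 5)) = (-798149 + 964846) + (-88 - (-60)*(-22)) = 166697 + (-88 - 1*1320) = 166697 + (-88 - 1320) = 166697 - 1408 = 165289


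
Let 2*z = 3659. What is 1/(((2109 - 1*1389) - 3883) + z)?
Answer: -2/2667 ≈ -0.00074991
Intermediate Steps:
z = 3659/2 (z = (½)*3659 = 3659/2 ≈ 1829.5)
1/(((2109 - 1*1389) - 3883) + z) = 1/(((2109 - 1*1389) - 3883) + 3659/2) = 1/(((2109 - 1389) - 3883) + 3659/2) = 1/((720 - 3883) + 3659/2) = 1/(-3163 + 3659/2) = 1/(-2667/2) = -2/2667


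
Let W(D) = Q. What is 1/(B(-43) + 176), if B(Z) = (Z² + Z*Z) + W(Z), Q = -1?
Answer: 1/3873 ≈ 0.00025820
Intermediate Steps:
W(D) = -1
B(Z) = -1 + 2*Z² (B(Z) = (Z² + Z*Z) - 1 = (Z² + Z²) - 1 = 2*Z² - 1 = -1 + 2*Z²)
1/(B(-43) + 176) = 1/((-1 + 2*(-43)²) + 176) = 1/((-1 + 2*1849) + 176) = 1/((-1 + 3698) + 176) = 1/(3697 + 176) = 1/3873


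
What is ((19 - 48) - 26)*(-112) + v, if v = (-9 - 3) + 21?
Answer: 6169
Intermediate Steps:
v = 9 (v = -12 + 21 = 9)
((19 - 48) - 26)*(-112) + v = ((19 - 48) - 26)*(-112) + 9 = (-29 - 26)*(-112) + 9 = -55*(-112) + 9 = 6160 + 9 = 6169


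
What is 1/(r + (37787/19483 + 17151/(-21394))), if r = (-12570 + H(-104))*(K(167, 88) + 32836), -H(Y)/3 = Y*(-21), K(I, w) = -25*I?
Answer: -416819302/228440169681339739 ≈ -1.8246e-9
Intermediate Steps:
H(Y) = 63*Y (H(Y) = -3*Y*(-21) = -(-63)*Y = 63*Y)
r = -548055642 (r = (-12570 + 63*(-104))*(-25*167 + 32836) = (-12570 - 6552)*(-4175 + 32836) = -19122*28661 = -548055642)
1/(r + (37787/19483 + 17151/(-21394))) = 1/(-548055642 + (37787/19483 + 17151/(-21394))) = 1/(-548055642 + (37787*(1/19483) + 17151*(-1/21394))) = 1/(-548055642 + (37787/19483 - 17151/21394)) = 1/(-548055642 + 474262145/416819302) = 1/(-228440169681339739/416819302) = -416819302/228440169681339739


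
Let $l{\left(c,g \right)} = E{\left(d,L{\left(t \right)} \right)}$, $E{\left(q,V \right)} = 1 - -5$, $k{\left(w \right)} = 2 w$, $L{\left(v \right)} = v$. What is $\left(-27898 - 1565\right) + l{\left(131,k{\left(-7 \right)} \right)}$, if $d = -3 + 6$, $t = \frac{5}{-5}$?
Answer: $-29457$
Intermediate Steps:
$t = -1$ ($t = 5 \left(- \frac{1}{5}\right) = -1$)
$d = 3$
$E{\left(q,V \right)} = 6$ ($E{\left(q,V \right)} = 1 + 5 = 6$)
$l{\left(c,g \right)} = 6$
$\left(-27898 - 1565\right) + l{\left(131,k{\left(-7 \right)} \right)} = \left(-27898 - 1565\right) + 6 = -29463 + 6 = -29457$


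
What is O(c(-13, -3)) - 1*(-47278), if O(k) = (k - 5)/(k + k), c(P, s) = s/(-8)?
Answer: 283631/6 ≈ 47272.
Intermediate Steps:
c(P, s) = -s/8 (c(P, s) = s*(-1/8) = -s/8)
O(k) = (-5 + k)/(2*k) (O(k) = (-5 + k)/((2*k)) = (-5 + k)*(1/(2*k)) = (-5 + k)/(2*k))
O(c(-13, -3)) - 1*(-47278) = (-5 - 1/8*(-3))/(2*((-1/8*(-3)))) - 1*(-47278) = (-5 + 3/8)/(2*(3/8)) + 47278 = (1/2)*(8/3)*(-37/8) + 47278 = -37/6 + 47278 = 283631/6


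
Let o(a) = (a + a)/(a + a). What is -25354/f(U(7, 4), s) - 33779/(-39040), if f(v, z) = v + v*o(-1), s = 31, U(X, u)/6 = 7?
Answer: -35249383/117120 ≈ -300.97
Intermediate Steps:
U(X, u) = 42 (U(X, u) = 6*7 = 42)
o(a) = 1 (o(a) = (2*a)/((2*a)) = (2*a)*(1/(2*a)) = 1)
f(v, z) = 2*v (f(v, z) = v + v*1 = v + v = 2*v)
-25354/f(U(7, 4), s) - 33779/(-39040) = -25354/(2*42) - 33779/(-39040) = -25354/84 - 33779*(-1/39040) = -25354*1/84 + 33779/39040 = -1811/6 + 33779/39040 = -35249383/117120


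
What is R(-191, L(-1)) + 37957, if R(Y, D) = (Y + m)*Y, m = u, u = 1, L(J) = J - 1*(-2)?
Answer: 74247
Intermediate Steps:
L(J) = 2 + J (L(J) = J + 2 = 2 + J)
m = 1
R(Y, D) = Y*(1 + Y) (R(Y, D) = (Y + 1)*Y = (1 + Y)*Y = Y*(1 + Y))
R(-191, L(-1)) + 37957 = -191*(1 - 191) + 37957 = -191*(-190) + 37957 = 36290 + 37957 = 74247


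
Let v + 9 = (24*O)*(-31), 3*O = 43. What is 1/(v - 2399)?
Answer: -1/13072 ≈ -7.6499e-5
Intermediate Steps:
O = 43/3 (O = (⅓)*43 = 43/3 ≈ 14.333)
v = -10673 (v = -9 + (24*(43/3))*(-31) = -9 + 344*(-31) = -9 - 10664 = -10673)
1/(v - 2399) = 1/(-10673 - 2399) = 1/(-13072) = -1/13072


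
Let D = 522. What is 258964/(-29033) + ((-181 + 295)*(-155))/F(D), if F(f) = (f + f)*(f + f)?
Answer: -47127866569/5274018648 ≈ -8.9359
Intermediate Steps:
F(f) = 4*f² (F(f) = (2*f)*(2*f) = 4*f²)
258964/(-29033) + ((-181 + 295)*(-155))/F(D) = 258964/(-29033) + ((-181 + 295)*(-155))/((4*522²)) = 258964*(-1/29033) + (114*(-155))/((4*272484)) = -258964/29033 - 17670/1089936 = -258964/29033 - 17670*1/1089936 = -258964/29033 - 2945/181656 = -47127866569/5274018648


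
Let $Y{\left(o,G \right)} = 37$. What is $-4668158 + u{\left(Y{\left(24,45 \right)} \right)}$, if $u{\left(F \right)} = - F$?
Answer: $-4668195$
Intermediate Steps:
$-4668158 + u{\left(Y{\left(24,45 \right)} \right)} = -4668158 - 37 = -4668195$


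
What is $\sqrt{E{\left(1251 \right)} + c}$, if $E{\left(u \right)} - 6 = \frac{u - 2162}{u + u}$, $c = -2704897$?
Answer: $\frac{i \sqrt{1881403417654}}{834} \approx 1644.7 i$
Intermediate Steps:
$E{\left(u \right)} = 6 + \frac{-2162 + u}{2 u}$ ($E{\left(u \right)} = 6 + \frac{u - 2162}{u + u} = 6 + \frac{-2162 + u}{2 u}$)
$\sqrt{E{\left(1251 \right)} + c} = \sqrt{\left(\frac{13}{2} - \frac{1081}{1251}\right) - 2704897} = \sqrt{\frac{14101}{2502} - 2704897} = \sqrt{- \frac{6767638193}{2502}} = \frac{i \sqrt{1881403417654}}{834}$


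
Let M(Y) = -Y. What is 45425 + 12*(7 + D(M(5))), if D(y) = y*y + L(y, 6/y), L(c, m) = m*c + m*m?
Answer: 1147457/25 ≈ 45898.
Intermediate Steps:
L(c, m) = m² + c*m (L(c, m) = c*m + m² = m² + c*m)
D(y) = y² + 6*(y + 6/y)/y (D(y) = y*y + (6/y)*(y + 6/y) = y² + 6*(y + 6/y)/y)
45425 + 12*(7 + D(M(5))) = 45425 + 12*(7 + (6 + (-1*5)² + 36/(-1*5)²)) = 45425 + 12*(7 + (6 + (-5)² + 36/(-5)²)) = 45425 + 12*(7 + (6 + 25 + 36*(1/25))) = 45425 + 12*(7 + (6 + 25 + 36/25)) = 45425 + 12*(7 + 811/25) = 45425 + 12*(986/25) = 45425 + 11832/25 = 1147457/25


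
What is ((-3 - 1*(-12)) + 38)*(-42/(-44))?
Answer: 987/22 ≈ 44.864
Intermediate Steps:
((-3 - 1*(-12)) + 38)*(-42/(-44)) = ((-3 + 12) + 38)*(-42*(-1/44)) = (9 + 38)*(21/22) = 47*(21/22) = 987/22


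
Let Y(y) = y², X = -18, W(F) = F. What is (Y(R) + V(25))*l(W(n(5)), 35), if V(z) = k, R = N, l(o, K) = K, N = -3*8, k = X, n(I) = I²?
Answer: 19530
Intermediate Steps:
k = -18
N = -24
R = -24
V(z) = -18
(Y(R) + V(25))*l(W(n(5)), 35) = ((-24)² - 18)*35 = (576 - 18)*35 = 558*35 = 19530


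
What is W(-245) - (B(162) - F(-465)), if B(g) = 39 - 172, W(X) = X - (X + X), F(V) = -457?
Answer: -79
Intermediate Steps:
W(X) = -X (W(X) = X - 2*X = -X)
B(g) = -133
W(-245) - (B(162) - F(-465)) = -1*(-245) - (-133 - 1*(-457)) = 245 - (-133 + 457) = 245 - 1*324 = 245 - 324 = -79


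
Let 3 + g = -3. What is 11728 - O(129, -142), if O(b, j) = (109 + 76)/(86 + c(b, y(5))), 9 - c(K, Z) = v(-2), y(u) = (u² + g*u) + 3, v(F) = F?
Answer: 1137431/97 ≈ 11726.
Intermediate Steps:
g = -6 (g = -3 - 3 = -6)
y(u) = 3 + u² - 6*u (y(u) = (u² - 6*u) + 3 = 3 + u² - 6*u)
c(K, Z) = 11 (c(K, Z) = 9 - 1*(-2) = 9 + 2 = 11)
O(b, j) = 185/97 (O(b, j) = (109 + 76)/(86 + 11) = 185/97)
11728 - O(129, -142) = 11728 - 1*185/97 = 11728 - 185/97 = 1137431/97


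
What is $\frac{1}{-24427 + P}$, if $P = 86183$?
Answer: $\frac{1}{61756} \approx 1.6193 \cdot 10^{-5}$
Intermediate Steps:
$\frac{1}{-24427 + P} = \frac{1}{-24427 + 86183} = \frac{1}{61756}$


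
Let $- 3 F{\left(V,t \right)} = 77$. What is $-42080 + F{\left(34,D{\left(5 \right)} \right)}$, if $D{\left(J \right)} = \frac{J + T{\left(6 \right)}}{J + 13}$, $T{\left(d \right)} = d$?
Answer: $- \frac{126317}{3} \approx -42106.0$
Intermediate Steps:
$D{\left(J \right)} = \frac{6 + J}{13 + J}$ ($D{\left(J \right)} = \frac{J + 6}{J + 13} = \frac{6 + J}{13 + J}$)
$F{\left(V,t \right)} = - \frac{77}{3}$ ($F{\left(V,t \right)} = \left(- \frac{1}{3}\right) 77 = - \frac{77}{3}$)
$-42080 + F{\left(34,D{\left(5 \right)} \right)} = -42080 - \frac{77}{3} = - \frac{126317}{3}$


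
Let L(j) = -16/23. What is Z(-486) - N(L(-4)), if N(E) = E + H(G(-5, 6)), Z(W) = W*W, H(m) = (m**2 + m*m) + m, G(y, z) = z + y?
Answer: 5432455/23 ≈ 2.3619e+5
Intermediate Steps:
G(y, z) = y + z
H(m) = m + 2*m**2 (H(m) = (m**2 + m**2) + m = 2*m**2 + m = m + 2*m**2)
Z(W) = W**2
L(j) = -16/23 (L(j) = -16*1/23 = -16/23)
N(E) = 3 + E (N(E) = E + (-5 + 6)*(1 + 2*(-5 + 6)) = E + 1*(1 + 2*1) = E + 1*(1 + 2) = E + 1*3 = E + 3 = 3 + E)
Z(-486) - N(L(-4)) = (-486)**2 - (3 - 16/23) = 236196 - 1*53/23 = 236196 - 53/23 = 5432455/23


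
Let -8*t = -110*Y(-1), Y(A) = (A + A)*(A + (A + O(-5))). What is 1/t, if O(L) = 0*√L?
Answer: 1/55 ≈ 0.018182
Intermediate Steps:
O(L) = 0
Y(A) = 4*A² (Y(A) = (A + A)*(A + (A + 0)) = (2*A)*(A + A) = (2*A)*(2*A) = 4*A²)
t = 55 (t = -(-55)*4*(-1)²/4 = -(-55)*4*1/4 = -(-55)*4/4 = -⅛*(-440) = 55)
1/t = 1/55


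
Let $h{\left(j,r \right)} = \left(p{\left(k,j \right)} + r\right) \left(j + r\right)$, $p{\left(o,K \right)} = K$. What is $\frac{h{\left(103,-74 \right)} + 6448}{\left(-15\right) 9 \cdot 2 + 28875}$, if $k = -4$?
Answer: $\frac{7289}{28605} \approx 0.25482$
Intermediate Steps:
$h{\left(j,r \right)} = \left(j + r\right)^{2}$ ($h{\left(j,r \right)} = \left(j + r\right) \left(j + r\right) = \left(j + r\right)^{2}$)
$\frac{h{\left(103,-74 \right)} + 6448}{\left(-15\right) 9 \cdot 2 + 28875} = \frac{\left(103^{2} + \left(-74\right)^{2} + 2 \cdot 103 \left(-74\right)\right) + 6448}{\left(-15\right) 9 \cdot 2 + 28875} = \frac{\left(10609 + 5476 - 15244\right) + 6448}{\left(-135\right) 2 + 28875} = \frac{841 + 6448}{-270 + 28875} = \frac{7289}{28605}$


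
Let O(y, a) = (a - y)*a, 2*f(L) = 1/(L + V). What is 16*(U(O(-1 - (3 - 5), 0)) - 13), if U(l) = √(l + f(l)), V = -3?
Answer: -208 + 8*I*√6/3 ≈ -208.0 + 6.532*I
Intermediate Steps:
f(L) = 1/(2*(-3 + L)) (f(L) = 1/(2*(L - 3)) = 1/(2*(-3 + L)))
O(y, a) = a*(a - y)
U(l) = √(l + 1/(2*(-3 + l)))
16*(U(O(-1 - (3 - 5), 0)) - 13) = 16*(√2*√(1/(-3 + 0*(0 - (-1 - (3 - 5)))) + 2*(0*(0 - (-1 - (3 - 5)))))/2 - 13) = 16*(√2*√(1/(-3 + 0*(0 - (-1 - 1*(-2)))) + 2*(0*(0 - (-1 - 1*(-2)))))/2 - 13) = 16*(√2*√(1/(-3 + 0*(0 - (-1 + 2))) + 2*(0*(0 - (-1 + 2))))/2 - 13) = 16*(√2*√(1/(-3 + 0*(0 - 1*1)) + 2*(0*(0 - 1*1)))/2 - 13) = 16*(√2*√(1/(-3 + 0*(0 - 1)) + 2*(0*(0 - 1)))/2 - 13) = 16*(√2*√(1/(-3 + 0*(-1)) + 2*(0*(-1)))/2 - 13) = 16*(√2*√(1/(-3 + 0) + 2*0)/2 - 13) = 16*(√2*√(1/(-3) + 0)/2 - 13) = 16*(√2*√(-⅓ + 0)/2 - 13) = 16*(√2*√(-⅓)/2 - 13) = 16*(√2*(I*√3/3)/2 - 13) = 16*(I*√6/6 - 13) = 16*(-13 + I*√6/6) = -208 + 8*I*√6/3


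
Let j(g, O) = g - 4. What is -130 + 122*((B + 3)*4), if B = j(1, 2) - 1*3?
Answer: -1594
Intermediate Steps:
j(g, O) = -4 + g
B = -6 (B = (-4 + 1) - 1*3 = -3 - 3 = -6)
-130 + 122*((B + 3)*4) = -130 + 122*((-6 + 3)*4) = -130 + 122*(-3*4) = -130 + 122*(-12) = -130 - 1464 = -1594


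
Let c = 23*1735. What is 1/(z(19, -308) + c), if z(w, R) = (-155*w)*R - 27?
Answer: 1/946938 ≈ 1.0560e-6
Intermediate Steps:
z(w, R) = -27 - 155*R*w (z(w, R) = -155*R*w - 27 = -27 - 155*R*w)
c = 39905
1/(z(19, -308) + c) = 1/((-27 - 155*(-308)*19) + 39905) = 1/((-27 + 907060) + 39905) = 1/(907033 + 39905) = 1/946938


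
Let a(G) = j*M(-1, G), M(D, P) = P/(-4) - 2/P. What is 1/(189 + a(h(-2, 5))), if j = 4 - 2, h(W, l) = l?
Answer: 10/1857 ≈ 0.0053850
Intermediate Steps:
M(D, P) = -2/P - P/4 (M(D, P) = P*(-¼) - 2/P = -P/4 - 2/P = -2/P - P/4)
j = 2
a(G) = -4/G - G/2 (a(G) = 2*(-2/G - G/4) = -4/G - G/2)
1/(189 + a(h(-2, 5))) = 1/(189 + (-4/5 - ½*5)) = 1/(189 + (-4*⅕ - 5/2)) = 1/(189 + (-⅘ - 5/2)) = 1/(189 - 33/10) = 1/(1857/10) = 10/1857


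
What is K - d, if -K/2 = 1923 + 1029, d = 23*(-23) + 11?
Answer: -5386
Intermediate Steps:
d = -518 (d = -529 + 11 = -518)
K = -5904 (K = -2*(1923 + 1029) = -2*2952 = -5904)
K - d = -5904 - 1*(-518) = -5904 + 518 = -5386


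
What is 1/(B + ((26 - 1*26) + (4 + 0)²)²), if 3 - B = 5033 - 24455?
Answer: 1/19681 ≈ 5.0810e-5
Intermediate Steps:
B = 19425 (B = 3 - (5033 - 24455) = 3 - 1*(-19422) = 3 + 19422 = 19425)
1/(B + ((26 - 1*26) + (4 + 0)²)²) = 1/(19425 + ((26 - 1*26) + (4 + 0)²)²) = 1/(19425 + ((26 - 26) + 4²)²) = 1/(19425 + (0 + 16)²) = 1/(19425 + 16²) = 1/(19425 + 256) = 1/19681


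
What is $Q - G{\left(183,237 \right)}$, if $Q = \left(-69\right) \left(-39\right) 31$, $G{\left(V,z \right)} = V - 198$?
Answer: $83436$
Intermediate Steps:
$G{\left(V,z \right)} = -198 + V$
$Q = 83421$ ($Q = 2691 \cdot 31 = 83421$)
$Q - G{\left(183,237 \right)} = 83421 - \left(-198 + 183\right) = 83421 - -15 = 83421 + 15 = 83436$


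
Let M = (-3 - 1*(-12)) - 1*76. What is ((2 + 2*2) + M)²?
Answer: 3721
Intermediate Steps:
M = -67 (M = (-3 + 12) - 76 = 9 - 76 = -67)
((2 + 2*2) + M)² = ((2 + 2*2) - 67)² = ((2 + 4) - 67)² = (6 - 67)² = (-61)² = 3721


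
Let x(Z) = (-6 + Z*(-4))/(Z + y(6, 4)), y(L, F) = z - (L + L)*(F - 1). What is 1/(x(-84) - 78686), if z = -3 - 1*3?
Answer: -21/1652461 ≈ -1.2708e-5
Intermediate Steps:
z = -6 (z = -3 - 3 = -6)
y(L, F) = -6 - 2*L*(-1 + F) (y(L, F) = -6 - (L + L)*(F - 1) = -6 - 2*L*(-1 + F))
x(Z) = (-6 - 4*Z)/(-42 + Z) (x(Z) = (-6 + Z*(-4))/(Z + (-6 + 2*6 - 2*4*6)) = (-6 - 4*Z)/(Z + (-6 + 12 - 48)) = (-6 - 4*Z)/(Z - 42) = (-6 - 4*Z)/(-42 + Z))
1/(x(-84) - 78686) = 1/(2*(-3 - 2*(-84))/(-42 - 84) - 78686) = 1/(2*(-3 + 168)/(-126) - 78686) = 1/(2*(-1/126)*165 - 78686) = 1/(-55/21 - 78686) = 1/(-1652461/21) = -21/1652461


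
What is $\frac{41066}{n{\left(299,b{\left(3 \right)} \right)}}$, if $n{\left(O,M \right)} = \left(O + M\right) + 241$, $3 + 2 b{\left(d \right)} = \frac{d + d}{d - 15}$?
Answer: $\frac{164264}{2153} \approx 76.295$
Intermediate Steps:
$b{\left(d \right)} = - \frac{3}{2} + \frac{d}{-15 + d}$ ($b{\left(d \right)} = - \frac{3}{2} + \frac{\left(d + d\right) \frac{1}{d - 15}}{2} = - \frac{3}{2} + \frac{2 d \frac{1}{-15 + d}}{2} = - \frac{3}{2} + \frac{d}{-15 + d}$)
$n{\left(O,M \right)} = 241 + M + O$ ($n{\left(O,M \right)} = \left(M + O\right) + 241 = 241 + M + O$)
$\frac{41066}{n{\left(299,b{\left(3 \right)} \right)}} = \frac{41066}{241 + \frac{45 - 3}{2 \left(-15 + 3\right)} + 299} = \frac{41066}{241 + \frac{45 - 3}{2 \left(-12\right)} + 299} = \frac{41066}{241 + \frac{1}{2} \left(- \frac{1}{12}\right) 42 + 299} = \frac{41066}{241 - \frac{7}{4} + 299} = \frac{41066}{\frac{2153}{4}} = 41066 \cdot \frac{4}{2153} = \frac{164264}{2153}$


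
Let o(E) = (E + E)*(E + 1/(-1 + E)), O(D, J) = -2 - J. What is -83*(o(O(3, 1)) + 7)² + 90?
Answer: -232787/4 ≈ -58197.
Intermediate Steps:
o(E) = 2*E*(E + 1/(-1 + E)) (o(E) = (2*E)*(E + 1/(-1 + E)) = 2*E*(E + 1/(-1 + E)))
-83*(o(O(3, 1)) + 7)² + 90 = -83*(2*(-2 - 1*1)*(1 + (-2 - 1*1)² - (-2 - 1*1))/(-1 + (-2 - 1*1)) + 7)² + 90 = -83*(2*(-2 - 1)*(1 + (-2 - 1)² - (-2 - 1))/(-1 + (-2 - 1)) + 7)² + 90 = -83*(2*(-3)*(1 + (-3)² - 1*(-3))/(-1 - 3) + 7)² + 90 = -83*(2*(-3)*(1 + 9 + 3)/(-4) + 7)² + 90 = -83*(2*(-3)*(-¼)*13 + 7)² + 90 = -83*(39/2 + 7)² + 90 = -83*(53/2)² + 90 = -83*2809/4 + 90 = -233147/4 + 90 = -232787/4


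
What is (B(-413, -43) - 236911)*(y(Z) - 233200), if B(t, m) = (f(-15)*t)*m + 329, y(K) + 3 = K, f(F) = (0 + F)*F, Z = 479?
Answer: -874854431732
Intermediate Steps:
f(F) = F² (f(F) = F*F = F²)
y(K) = -3 + K
B(t, m) = 329 + 225*m*t (B(t, m) = ((-15)²*t)*m + 329 = (225*t)*m + 329 = 225*m*t + 329 = 329 + 225*m*t)
(B(-413, -43) - 236911)*(y(Z) - 233200) = ((329 + 225*(-43)*(-413)) - 236911)*((-3 + 479) - 233200) = ((329 + 3995775) - 236911)*(476 - 233200) = (3996104 - 236911)*(-232724) = 3759193*(-232724) = -874854431732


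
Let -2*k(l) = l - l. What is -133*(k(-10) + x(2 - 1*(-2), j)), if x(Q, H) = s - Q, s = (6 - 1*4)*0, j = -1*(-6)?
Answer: 532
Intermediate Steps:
k(l) = 0 (k(l) = -(l - l)/2 = -½*0 = 0)
j = 6
s = 0 (s = (6 - 4)*0 = 2*0 = 0)
x(Q, H) = -Q (x(Q, H) = 0 - Q = -Q)
-133*(k(-10) + x(2 - 1*(-2), j)) = -133*(0 - (2 - 1*(-2))) = -133*(0 - (2 + 2)) = -133*(0 - 1*4) = -133*(0 - 4) = -133*(-4) = 532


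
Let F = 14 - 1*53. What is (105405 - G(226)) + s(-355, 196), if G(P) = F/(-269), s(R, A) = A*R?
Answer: 9636886/269 ≈ 35825.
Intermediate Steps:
F = -39 (F = 14 - 53 = -39)
G(P) = 39/269 (G(P) = -39/(-269) = -39*(-1/269) = 39/269)
(105405 - G(226)) + s(-355, 196) = (105405 - 1*39/269) + 196*(-355) = (105405 - 39/269) - 69580 = 28353906/269 - 69580 = 9636886/269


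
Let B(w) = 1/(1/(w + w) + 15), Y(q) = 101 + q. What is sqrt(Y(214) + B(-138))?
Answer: sqrt(5397508479)/4139 ≈ 17.750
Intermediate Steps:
B(w) = 1/(15 + 1/(2*w)) (B(w) = 1/(1/(2*w) + 15) = 1/(15 + 1/(2*w)))
sqrt(Y(214) + B(-138)) = sqrt((101 + 214) + 2*(-138)/(1 + 30*(-138))) = sqrt(315 + 2*(-138)/(1 - 4140)) = sqrt(315 + 2*(-138)/(-4139)) = sqrt(315 + 2*(-138)*(-1/4139)) = sqrt(315 + 276/4139) = sqrt(1304061/4139) = sqrt(5397508479)/4139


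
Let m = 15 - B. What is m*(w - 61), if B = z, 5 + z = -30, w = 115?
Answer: 2700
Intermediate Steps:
z = -35 (z = -5 - 30 = -35)
B = -35
m = 50 (m = 15 - 1*(-35) = 15 + 35 = 50)
m*(w - 61) = 50*(115 - 61) = 50*54 = 2700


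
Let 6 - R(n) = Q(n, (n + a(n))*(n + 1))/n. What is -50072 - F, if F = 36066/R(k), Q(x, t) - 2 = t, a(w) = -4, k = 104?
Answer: -245430176/4939 ≈ -49692.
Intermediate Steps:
Q(x, t) = 2 + t
R(n) = 6 - (2 + (1 + n)*(-4 + n))/n (R(n) = 6 - (2 + (n - 4)*(n + 1))/n = 6 - (2 + (-4 + n)*(1 + n))/n = 6 - (2 + (1 + n)*(-4 + n))/n)
F = -1875432/4939 (F = 36066/(9 - 1*104 + 2/104) = 36066/(9 - 104 + 2*(1/104)) = 36066/(9 - 104 + 1/52) = 36066/(-4939/52) = 36066*(-52/4939) = -1875432/4939 ≈ -379.72)
-50072 - F = -50072 - 1*(-1875432/4939) = -50072 + 1875432/4939 = -245430176/4939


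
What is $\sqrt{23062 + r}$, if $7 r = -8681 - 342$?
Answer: $\sqrt{21773} \approx 147.56$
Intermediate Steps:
$r = -1289$ ($r = \frac{-8681 - 342}{7} = \frac{1}{7} \left(-9023\right) = -1289$)
$\sqrt{23062 + r} = \sqrt{23062 - 1289} = \sqrt{21773}$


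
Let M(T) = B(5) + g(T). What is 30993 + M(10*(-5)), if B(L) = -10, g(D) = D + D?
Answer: 30883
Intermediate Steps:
g(D) = 2*D
M(T) = -10 + 2*T
30993 + M(10*(-5)) = 30993 + (-10 + 2*(10*(-5))) = 30993 + (-10 + 2*(-50)) = 30993 + (-10 - 100) = 30993 - 110 = 30883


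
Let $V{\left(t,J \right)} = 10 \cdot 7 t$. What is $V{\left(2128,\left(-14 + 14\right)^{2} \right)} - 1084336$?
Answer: $-935376$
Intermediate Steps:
$V{\left(t,J \right)} = 70 t$
$V{\left(2128,\left(-14 + 14\right)^{2} \right)} - 1084336 = 70 \cdot 2128 - 1084336 = 148960 - 1084336 = -935376$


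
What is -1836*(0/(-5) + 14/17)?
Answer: -1512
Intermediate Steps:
-1836*(0/(-5) + 14/17) = -1836*(0*(-⅕) + 14*(1/17)) = -1836*(0 + 14/17) = -1836*14/17 = -1512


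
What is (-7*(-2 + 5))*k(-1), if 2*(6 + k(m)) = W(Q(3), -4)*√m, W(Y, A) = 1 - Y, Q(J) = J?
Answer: 126 + 21*I ≈ 126.0 + 21.0*I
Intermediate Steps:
k(m) = -6 - √m (k(m) = -6 + ((1 - 1*3)*√m)/2 = -6 + ((1 - 3)*√m)/2 = -6 + (-2*√m)/2 = -6 - √m)
(-7*(-2 + 5))*k(-1) = (-7*(-2 + 5))*(-6 - √(-1)) = (-7*3)*(-6 - I) = -21*(-6 - I) = 126 + 21*I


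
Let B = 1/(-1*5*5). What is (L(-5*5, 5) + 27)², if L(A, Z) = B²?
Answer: 284799376/390625 ≈ 729.09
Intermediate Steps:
B = -1/25 (B = 1/(-5*5) = 1/(-25) = -1/25 ≈ -0.040000)
L(A, Z) = 1/625 (L(A, Z) = (-1/25)² = 1/625)
(L(-5*5, 5) + 27)² = (1/625 + 27)² = (16876/625)² = 284799376/390625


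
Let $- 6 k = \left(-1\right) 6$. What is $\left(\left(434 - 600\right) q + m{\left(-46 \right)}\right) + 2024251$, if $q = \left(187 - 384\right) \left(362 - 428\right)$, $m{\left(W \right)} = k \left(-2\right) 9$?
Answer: $-134099$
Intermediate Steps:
$k = 1$ ($k = - \frac{\left(-1\right) 6}{6} = \left(- \frac{1}{6}\right) \left(-6\right) = 1$)
$m{\left(W \right)} = -18$ ($m{\left(W \right)} = 1 \left(-2\right) 9 = \left(-2\right) 9 = -18$)
$q = 13002$ ($q = \left(-197\right) \left(-66\right) = 13002$)
$\left(\left(434 - 600\right) q + m{\left(-46 \right)}\right) + 2024251 = \left(\left(434 - 600\right) 13002 - 18\right) + 2024251 = \left(\left(-166\right) 13002 - 18\right) + 2024251 = \left(-2158332 - 18\right) + 2024251 = -2158350 + 2024251 = -134099$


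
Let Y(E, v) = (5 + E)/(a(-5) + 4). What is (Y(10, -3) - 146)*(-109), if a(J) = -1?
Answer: 15369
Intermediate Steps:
Y(E, v) = 5/3 + E/3 (Y(E, v) = (5 + E)/(-1 + 4) = (5 + E)/3 = (5 + E)*(⅓) = 5/3 + E/3)
(Y(10, -3) - 146)*(-109) = ((5/3 + (⅓)*10) - 146)*(-109) = ((5/3 + 10/3) - 146)*(-109) = (5 - 146)*(-109) = -141*(-109) = 15369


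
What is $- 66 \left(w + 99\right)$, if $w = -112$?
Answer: $858$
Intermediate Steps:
$- 66 \left(w + 99\right) = - 66 \left(-112 + 99\right) = \left(-66\right) \left(-13\right) = 858$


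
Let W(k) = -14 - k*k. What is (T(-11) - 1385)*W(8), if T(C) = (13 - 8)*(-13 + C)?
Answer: 117390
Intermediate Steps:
T(C) = -65 + 5*C (T(C) = 5*(-13 + C) = -65 + 5*C)
W(k) = -14 - k**2
(T(-11) - 1385)*W(8) = ((-65 + 5*(-11)) - 1385)*(-14 - 1*8**2) = ((-65 - 55) - 1385)*(-14 - 1*64) = (-120 - 1385)*(-14 - 64) = -1505*(-78) = 117390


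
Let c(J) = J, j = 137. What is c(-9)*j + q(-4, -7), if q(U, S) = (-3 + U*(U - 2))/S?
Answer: -1236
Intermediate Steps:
q(U, S) = (-3 + U*(-2 + U))/S
c(-9)*j + q(-4, -7) = -9*137 + (-3 + (-4)**2 - 2*(-4))/(-7) = -1233 - (-3 + 16 + 8)/7 = -1233 - 1/7*21 = -1233 - 3 = -1236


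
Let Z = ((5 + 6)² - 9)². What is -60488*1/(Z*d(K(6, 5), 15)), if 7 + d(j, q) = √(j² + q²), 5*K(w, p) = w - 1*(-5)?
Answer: -189025/1012704 - 491465*√34/7088928 ≈ -0.59091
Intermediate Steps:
K(w, p) = 1 + w/5 (K(w, p) = (w - 1*(-5))/5 = (w + 5)/5 = (5 + w)/5 = 1 + w/5)
d(j, q) = -7 + √(j² + q²)
Z = 12544 (Z = (11² - 9)² = (121 - 9)² = 112² = 12544)
-60488*1/(Z*d(K(6, 5), 15)) = -60488*1/(12544*(-7 + √((1 + (⅕)*6)² + 15²))) = -60488*1/(12544*(-7 + √((1 + 6/5)² + 225))) = -60488*1/(12544*(-7 + √((11/5)² + 225))) = -60488*1/(12544*(-7 + √(121/25 + 225))) = -60488*1/(12544*(-7 + √(5746/25))) = -60488*1/(12544*(-7 + 13*√34/5)) = -60488/(-87808 + 163072*√34/5)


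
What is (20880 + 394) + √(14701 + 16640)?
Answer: 21274 + √31341 ≈ 21451.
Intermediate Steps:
(20880 + 394) + √(14701 + 16640) = 21274 + √31341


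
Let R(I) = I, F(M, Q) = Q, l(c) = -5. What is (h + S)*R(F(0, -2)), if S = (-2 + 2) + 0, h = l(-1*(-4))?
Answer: 10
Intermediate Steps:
h = -5
S = 0 (S = 0 + 0 = 0)
(h + S)*R(F(0, -2)) = (-5 + 0)*(-2) = -5*(-2) = 10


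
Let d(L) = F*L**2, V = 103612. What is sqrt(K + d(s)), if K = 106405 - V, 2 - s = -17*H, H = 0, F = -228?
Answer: 3*sqrt(209) ≈ 43.370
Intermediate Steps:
s = 2 (s = 2 - (-17)*0 = 2 - 1*0 = 2 + 0 = 2)
d(L) = -228*L**2
K = 2793 (K = 106405 - 1*103612 = 106405 - 103612 = 2793)
sqrt(K + d(s)) = sqrt(2793 - 228*2**2) = sqrt(2793 - 228*4) = sqrt(2793 - 912) = sqrt(1881) = 3*sqrt(209)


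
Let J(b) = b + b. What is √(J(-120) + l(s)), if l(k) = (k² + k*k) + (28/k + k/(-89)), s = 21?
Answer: √45845769/267 ≈ 25.359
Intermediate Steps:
J(b) = 2*b
l(k) = 2*k² + 28/k - k/89 (l(k) = (k² + k²) + (28/k + k*(-1/89)) = 2*k² + (28/k - k/89) = 2*k² + 28/k - k/89)
√(J(-120) + l(s)) = √(2*(-120) + (2*21² + 28/21 - 1/89*21)) = √(-240 + (2*441 + 28*(1/21) - 21/89)) = √(-240 + (882 + 4/3 - 21/89)) = √(-240 + 235787/267) = √(171707/267) = √45845769/267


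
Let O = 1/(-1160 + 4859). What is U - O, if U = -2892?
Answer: -10697509/3699 ≈ -2892.0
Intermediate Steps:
O = 1/3699 ≈ 0.00027034
U - O = -2892 - 1*1/3699 = -2892 - 1/3699 = -10697509/3699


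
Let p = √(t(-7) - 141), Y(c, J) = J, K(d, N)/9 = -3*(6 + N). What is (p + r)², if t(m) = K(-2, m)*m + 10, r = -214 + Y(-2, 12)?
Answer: 40484 - 3232*I*√5 ≈ 40484.0 - 7227.0*I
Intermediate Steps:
K(d, N) = -162 - 27*N (K(d, N) = 9*(-3*(6 + N)) = 9*(-18 - 3*N) = -162 - 27*N)
r = -202 (r = -214 + 12 = -202)
t(m) = 10 + m*(-162 - 27*m) (t(m) = (-162 - 27*m)*m + 10 = m*(-162 - 27*m) + 10 = 10 + m*(-162 - 27*m))
p = 8*I*√5 (p = √((10 - 27*(-7)*(6 - 7)) - 141) = √((10 - 27*(-7)*(-1)) - 141) = √((10 - 189) - 141) = √(-179 - 141) = √(-320) = 8*I*√5 ≈ 17.889*I)
(p + r)² = (8*I*√5 - 202)² = (-202 + 8*I*√5)²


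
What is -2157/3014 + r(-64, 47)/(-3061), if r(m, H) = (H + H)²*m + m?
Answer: 1698019375/9225854 ≈ 184.05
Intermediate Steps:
r(m, H) = m + 4*m*H² (r(m, H) = (2*H)²*m + m = (4*H²)*m + m = 4*m*H² + m = m + 4*m*H²)
-2157/3014 + r(-64, 47)/(-3061) = -2157/3014 - 64*(1 + 4*47²)/(-3061) = -2157*1/3014 - 64*(1 + 4*2209)*(-1/3061) = -2157/3014 - 64*(1 + 8836)*(-1/3061) = -2157/3014 - 64*8837*(-1/3061) = -2157/3014 - 565568*(-1/3061) = -2157/3014 + 565568/3061 = 1698019375/9225854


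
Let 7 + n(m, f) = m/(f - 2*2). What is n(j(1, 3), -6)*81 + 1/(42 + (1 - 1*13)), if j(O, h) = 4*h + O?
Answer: -10084/15 ≈ -672.27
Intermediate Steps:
j(O, h) = O + 4*h
n(m, f) = -7 + m/(-4 + f) (n(m, f) = -7 + m/(f - 2*2) = -7 + m/(f - 4) = -7 + m/(-4 + f))
n(j(1, 3), -6)*81 + 1/(42 + (1 - 1*13)) = ((28 + (1 + 4*3) - 7*(-6))/(-4 - 6))*81 + 1/(42 + (1 - 1*13)) = ((28 + (1 + 12) + 42)/(-10))*81 + 1/(42 + (1 - 13)) = -(28 + 13 + 42)/10*81 + 1/(42 - 12) = -⅒*83*81 + 1/30 = -83/10*81 + 1/30 = -6723/10 + 1/30 = -10084/15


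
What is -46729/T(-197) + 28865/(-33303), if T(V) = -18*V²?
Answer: -6202592081/7754736762 ≈ -0.79985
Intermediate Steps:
-46729/T(-197) + 28865/(-33303) = -46729/((-18*(-197)²)) + 28865/(-33303) = -46729/((-18*38809)) + 28865*(-1/33303) = -46729/(-698562) - 28865/33303 = -46729*(-1/698562) - 28865/33303 = 46729/698562 - 28865/33303 = -6202592081/7754736762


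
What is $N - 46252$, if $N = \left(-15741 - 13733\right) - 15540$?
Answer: $-91266$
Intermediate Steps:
$N = -45014$ ($N = -29474 - 15540 = -45014$)
$N - 46252 = -45014 - 46252 = -91266$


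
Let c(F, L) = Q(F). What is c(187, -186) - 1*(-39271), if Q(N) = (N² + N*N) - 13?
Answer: 109196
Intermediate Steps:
Q(N) = -13 + 2*N² (Q(N) = (N² + N²) - 13 = 2*N² - 13 = -13 + 2*N²)
c(F, L) = -13 + 2*F²
c(187, -186) - 1*(-39271) = (-13 + 2*187²) - 1*(-39271) = (-13 + 2*34969) + 39271 = (-13 + 69938) + 39271 = 69925 + 39271 = 109196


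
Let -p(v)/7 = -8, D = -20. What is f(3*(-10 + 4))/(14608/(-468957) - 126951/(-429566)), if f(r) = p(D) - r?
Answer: 14907150716988/53259459979 ≈ 279.90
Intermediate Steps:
p(v) = 56 (p(v) = -7*(-8) = 56)
f(r) = 56 - r
f(3*(-10 + 4))/(14608/(-468957) - 126951/(-429566)) = (56 - 3*(-10 + 4))/(14608/(-468957) - 126951/(-429566)) = (56 - 3*(-6))/(14608*(-1/468957) - 126951*(-1/429566)) = (56 - 1*(-18))/(-14608/468957 + 126951/429566) = (56 + 18)/(53259459979/201447982662) = 74*(201447982662/53259459979) = 14907150716988/53259459979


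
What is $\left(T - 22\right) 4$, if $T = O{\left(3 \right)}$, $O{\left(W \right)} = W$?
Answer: $-76$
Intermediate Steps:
$T = 3$
$\left(T - 22\right) 4 = \left(3 - 22\right) 4 = \left(-19\right) 4 = -76$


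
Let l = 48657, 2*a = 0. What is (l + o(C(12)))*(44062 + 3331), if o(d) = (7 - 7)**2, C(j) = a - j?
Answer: 2306001201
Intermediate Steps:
a = 0 (a = (1/2)*0 = 0)
C(j) = -j (C(j) = 0 - j = -j)
o(d) = 0 (o(d) = 0**2 = 0)
(l + o(C(12)))*(44062 + 3331) = (48657 + 0)*(44062 + 3331) = 48657*47393 = 2306001201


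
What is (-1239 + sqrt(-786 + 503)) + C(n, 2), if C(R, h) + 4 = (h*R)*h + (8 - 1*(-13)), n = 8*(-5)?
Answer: -1382 + I*sqrt(283) ≈ -1382.0 + 16.823*I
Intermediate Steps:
n = -40
C(R, h) = 17 + R*h**2 (C(R, h) = -4 + ((h*R)*h + (8 - 1*(-13))) = -4 + ((R*h)*h + (8 + 13)) = -4 + (R*h**2 + 21) = -4 + (21 + R*h**2) = 17 + R*h**2)
(-1239 + sqrt(-786 + 503)) + C(n, 2) = (-1239 + sqrt(-786 + 503)) + (17 - 40*2**2) = (-1239 + sqrt(-283)) + (17 - 40*4) = (-1239 + I*sqrt(283)) + (17 - 160) = (-1239 + I*sqrt(283)) - 143 = -1382 + I*sqrt(283)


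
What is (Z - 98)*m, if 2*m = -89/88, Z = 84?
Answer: 623/88 ≈ 7.0795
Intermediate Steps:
m = -89/176 (m = (-89/88)/2 = (-89*1/88)/2 = (½)*(-89/88) = -89/176 ≈ -0.50568)
(Z - 98)*m = (84 - 98)*(-89/176) = -14*(-89/176) = 623/88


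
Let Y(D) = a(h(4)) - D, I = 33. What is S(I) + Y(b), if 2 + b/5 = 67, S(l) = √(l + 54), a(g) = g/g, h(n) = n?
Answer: -324 + √87 ≈ -314.67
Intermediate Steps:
a(g) = 1
S(l) = √(54 + l)
b = 325 (b = -10 + 5*67 = -10 + 335 = 325)
Y(D) = 1 - D
S(I) + Y(b) = √(54 + 33) + (1 - 1*325) = √87 + (1 - 325) = √87 - 324 = -324 + √87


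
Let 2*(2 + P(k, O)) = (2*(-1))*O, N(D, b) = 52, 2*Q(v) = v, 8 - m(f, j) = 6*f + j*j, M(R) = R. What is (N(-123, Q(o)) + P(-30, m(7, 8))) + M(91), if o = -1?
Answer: 239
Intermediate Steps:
m(f, j) = 8 - j² - 6*f (m(f, j) = 8 - (6*f + j*j) = 8 - (6*f + j²) = 8 - (j² + 6*f) = 8 + (-j² - 6*f) = 8 - j² - 6*f)
Q(v) = v/2
P(k, O) = -2 - O (P(k, O) = -2 + ((2*(-1))*O)/2 = -2 + (-2*O)/2 = -2 - O)
(N(-123, Q(o)) + P(-30, m(7, 8))) + M(91) = (52 + (-2 - (8 - 1*8² - 6*7))) + 91 = (52 + (-2 - (8 - 1*64 - 42))) + 91 = (52 + (-2 - (8 - 64 - 42))) + 91 = (52 + (-2 - 1*(-98))) + 91 = (52 + (-2 + 98)) + 91 = (52 + 96) + 91 = 148 + 91 = 239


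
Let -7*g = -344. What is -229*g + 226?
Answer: -77194/7 ≈ -11028.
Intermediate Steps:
g = 344/7 (g = -1/7*(-344) = 344/7 ≈ 49.143)
-229*g + 226 = -229*344/7 + 226 = -78776/7 + 226 = -77194/7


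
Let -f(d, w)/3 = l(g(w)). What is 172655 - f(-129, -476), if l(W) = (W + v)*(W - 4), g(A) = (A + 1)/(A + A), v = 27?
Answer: 156216153299/906304 ≈ 1.7237e+5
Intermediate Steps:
g(A) = (1 + A)/(2*A) (g(A) = (1 + A)/((2*A)) = (1 + A)*(1/(2*A)) = (1 + A)/(2*A))
l(W) = (-4 + W)*(27 + W) (l(W) = (W + 27)*(W - 4) = (27 + W)*(-4 + W) = (-4 + W)*(27 + W))
f(d, w) = 324 - 69*(1 + w)/(2*w) - 3*(1 + w)**2/(4*w**2) (f(d, w) = -3*(-108 + ((1 + w)/(2*w))**2 + 23*((1 + w)/(2*w))) = -3*(-108 + (1 + w)**2/(4*w**2) + 23*(1 + w)/(2*w)) = 324 - 69*(1 + w)/(2*w) - 3*(1 + w)**2/(4*w**2))
172655 - f(-129, -476) = 172655 - (1155/4 - 36/(-476) - 3/4/(-476)**2) = 172655 - (1155/4 - 36*(-1/476) - 3/4*1/226576) = 172655 - (1155/4 + 9/119 - 3/906304) = 172655 - 1*261763821/906304 = 172655 - 261763821/906304 = 156216153299/906304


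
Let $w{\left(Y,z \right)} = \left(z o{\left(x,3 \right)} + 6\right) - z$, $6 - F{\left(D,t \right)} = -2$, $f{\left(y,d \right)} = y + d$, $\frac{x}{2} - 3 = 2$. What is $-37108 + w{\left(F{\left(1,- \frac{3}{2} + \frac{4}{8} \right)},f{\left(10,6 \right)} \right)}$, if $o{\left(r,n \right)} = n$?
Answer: $-37070$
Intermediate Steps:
$x = 10$ ($x = 6 + 2 \cdot 2 = 6 + 4 = 10$)
$f{\left(y,d \right)} = d + y$
$F{\left(D,t \right)} = 8$ ($F{\left(D,t \right)} = 6 - -2 = 6 + 2 = 8$)
$w{\left(Y,z \right)} = 6 + 2 z$ ($w{\left(Y,z \right)} = \left(z 3 + 6\right) - z = \left(3 z + 6\right) - z = \left(6 + 3 z\right) - z = 6 + 2 z$)
$-37108 + w{\left(F{\left(1,- \frac{3}{2} + \frac{4}{8} \right)},f{\left(10,6 \right)} \right)} = -37108 + \left(6 + 2 \left(6 + 10\right)\right) = -37108 + \left(6 + 2 \cdot 16\right) = -37108 + \left(6 + 32\right) = -37108 + 38 = -37070$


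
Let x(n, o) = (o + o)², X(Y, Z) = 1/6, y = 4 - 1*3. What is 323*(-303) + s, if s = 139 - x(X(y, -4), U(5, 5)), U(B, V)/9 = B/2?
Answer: -99755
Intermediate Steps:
y = 1 (y = 4 - 3 = 1)
U(B, V) = 9*B/2 (U(B, V) = 9*(B/2) = 9*B/2)
X(Y, Z) = ⅙
x(n, o) = 4*o² (x(n, o) = (2*o)² = 4*o²)
s = -1886 (s = 139 - 4*((9/2)*5)² = 139 - 4*(45/2)² = 139 - 4*2025/4 = 139 - 1*2025 = 139 - 2025 = -1886)
323*(-303) + s = 323*(-303) - 1886 = -97869 - 1886 = -99755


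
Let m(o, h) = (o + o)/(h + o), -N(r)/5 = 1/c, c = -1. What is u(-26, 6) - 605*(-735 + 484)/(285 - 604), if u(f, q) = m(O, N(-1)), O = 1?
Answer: -41386/87 ≈ -475.70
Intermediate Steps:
N(r) = 5 (N(r) = -5/(-1) = -5*(-1) = 5)
m(o, h) = 2*o/(h + o) (m(o, h) = (2*o)/(h + o) = 2*o/(h + o))
u(f, q) = ⅓ (u(f, q) = 2*1/(5 + 1) = 2*1/6 = 2*1*(⅙) = ⅓)
u(-26, 6) - 605*(-735 + 484)/(285 - 604) = ⅓ - 605*(-735 + 484)/(285 - 604) = ⅓ - (-151855)/(-319) = ⅓ - (-151855)*(-1)/319 = ⅓ - 605*251/319 = ⅓ - 13805/29 = -41386/87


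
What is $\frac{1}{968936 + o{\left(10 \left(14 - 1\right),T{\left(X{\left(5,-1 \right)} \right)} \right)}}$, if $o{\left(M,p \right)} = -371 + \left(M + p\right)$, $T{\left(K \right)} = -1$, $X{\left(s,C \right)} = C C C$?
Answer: $\frac{1}{968694} \approx 1.0323 \cdot 10^{-6}$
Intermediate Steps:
$X{\left(s,C \right)} = C^{3}$ ($X{\left(s,C \right)} = C^{2} C = C^{3}$)
$o{\left(M,p \right)} = -371 + M + p$
$\frac{1}{968936 + o{\left(10 \left(14 - 1\right),T{\left(X{\left(5,-1 \right)} \right)} \right)}} = \frac{1}{968936 - \left(372 - 10 \left(14 - 1\right)\right)} = \frac{1}{968936 - 242} = \frac{1}{968694}$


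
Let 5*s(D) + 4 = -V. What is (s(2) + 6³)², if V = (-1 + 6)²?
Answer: 1104601/25 ≈ 44184.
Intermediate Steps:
V = 25 (V = 5² = 25)
s(D) = -29/5 (s(D) = -⅘ + (-1*25)/5 = -⅘ + (⅕)*(-25) = -⅘ - 5 = -29/5)
(s(2) + 6³)² = (-29/5 + 6³)² = (-29/5 + 216)² = (1051/5)² = 1104601/25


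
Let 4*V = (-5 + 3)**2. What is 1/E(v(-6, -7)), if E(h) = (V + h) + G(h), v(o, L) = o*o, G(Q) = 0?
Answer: 1/37 ≈ 0.027027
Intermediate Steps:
v(o, L) = o**2
V = 1 (V = (-5 + 3)**2/4 = (1/4)*(-2)**2 = (1/4)*4 = 1)
E(h) = 1 + h (E(h) = (1 + h) + 0 = 1 + h)
1/E(v(-6, -7)) = 1/(1 + (-6)**2) = 1/(1 + 36) = 1/37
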